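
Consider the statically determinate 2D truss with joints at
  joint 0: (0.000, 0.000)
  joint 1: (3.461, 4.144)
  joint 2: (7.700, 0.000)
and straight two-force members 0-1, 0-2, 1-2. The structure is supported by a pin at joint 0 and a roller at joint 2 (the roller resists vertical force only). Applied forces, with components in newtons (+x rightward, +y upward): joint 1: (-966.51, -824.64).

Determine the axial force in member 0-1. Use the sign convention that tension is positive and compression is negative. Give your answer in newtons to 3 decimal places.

-1269.199

N=3 nodes, M=3 members, R=3 reactions → 2N=6, M+R=6
member 0 (0-1): L=5.3992, (cx,cy)=(0.6410,0.7675)
member 1 (0-2): L=7.7000, (cx,cy)=(1.0000,0.0000)
member 2 (1-2): L=5.9281, (cx,cy)=(0.7151,-0.6990)
solve A·x = −loads:
  F[0-1] = -1269.1986 N (compression)
  F[0-2] = -152.9257 N (compression)
  F[1-2] = +213.8599 N (tension)
  Rx@0 = +966.5100 N
  Ry@0 = +974.1385 N
  Ry@2 = -149.4985 N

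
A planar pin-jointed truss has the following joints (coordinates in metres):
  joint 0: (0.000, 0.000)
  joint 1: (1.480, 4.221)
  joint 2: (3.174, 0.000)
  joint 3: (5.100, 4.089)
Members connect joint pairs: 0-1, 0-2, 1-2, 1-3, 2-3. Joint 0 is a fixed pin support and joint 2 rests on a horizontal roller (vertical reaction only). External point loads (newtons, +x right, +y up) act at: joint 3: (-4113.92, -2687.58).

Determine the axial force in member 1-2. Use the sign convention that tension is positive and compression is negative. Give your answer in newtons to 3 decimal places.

4063.502

N=4 nodes, M=5 members, R=3 reactions → 2N=8, M+R=8
member 0 (0-1): L=4.4729, (cx,cy)=(0.3309,0.9437)
member 1 (0-2): L=3.1740, (cx,cy)=(1.0000,0.0000)
member 2 (1-2): L=4.5482, (cx,cy)=(0.3725,-0.9281)
member 3 (1-3): L=3.6224, (cx,cy)=(0.9993,-0.0364)
member 4 (2-3): L=4.5199, (cx,cy)=(0.4261,0.9047)
solve A·x = −loads:
  F[0-1] = -3888.0420 N (compression)
  F[0-2] = -2827.4518 N (compression)
  F[1-2] = +4063.5017 N (tension)
  F[1-3] = -2801.7878 N (compression)
  F[2-3] = -3083.6463 N (compression)
  Rx@0 = +4113.9200 N
  Ry@0 = +3669.0422 N
  Ry@2 = -981.4622 N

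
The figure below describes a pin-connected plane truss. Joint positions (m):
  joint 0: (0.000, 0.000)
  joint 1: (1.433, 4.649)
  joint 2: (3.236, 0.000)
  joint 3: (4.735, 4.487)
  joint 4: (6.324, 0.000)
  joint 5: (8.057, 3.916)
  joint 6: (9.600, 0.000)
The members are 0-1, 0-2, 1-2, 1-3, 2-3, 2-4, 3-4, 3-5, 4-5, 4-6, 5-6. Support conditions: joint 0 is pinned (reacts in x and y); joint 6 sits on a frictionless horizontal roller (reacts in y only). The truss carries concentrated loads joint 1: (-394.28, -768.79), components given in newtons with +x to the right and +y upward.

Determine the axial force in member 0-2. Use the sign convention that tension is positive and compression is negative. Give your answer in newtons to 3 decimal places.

-133.828

N=7 nodes, M=11 members, R=3 reactions → 2N=14, M+R=14
member 0 (0-1): L=4.8648, (cx,cy)=(0.2946,0.9556)
member 1 (0-2): L=3.2360, (cx,cy)=(1.0000,0.0000)
member 2 (1-2): L=4.9864, (cx,cy)=(0.3616,-0.9323)
member 3 (1-3): L=3.3060, (cx,cy)=(0.9988,-0.0490)
member 4 (2-3): L=4.7308, (cx,cy)=(0.3169,0.9485)
member 5 (2-4): L=3.0880, (cx,cy)=(1.0000,0.0000)
member 6 (3-4): L=4.7601, (cx,cy)=(0.3338,-0.9426)
member 7 (3-5): L=3.3707, (cx,cy)=(0.9855,-0.1694)
member 8 (4-5): L=4.2823, (cx,cy)=(0.4047,0.9145)
member 9 (4-6): L=3.2760, (cx,cy)=(1.0000,0.0000)
member 10 (5-6): L=4.2090, (cx,cy)=(0.3666,-0.9304)
solve A·x = −loads:
  F[0-1] = -884.2004 N (compression)
  F[0-2] = -133.8277 N (compression)
  F[1-2] = +76.1149 N (tension)
  F[1-3] = +106.4336 N (tension)
  F[2-3] = -74.8203 N (compression)
  F[2-4] = -82.5981 N (compression)
  F[3-4] = +70.0169 N (tension)
  F[3-5] = +60.0935 N (tension)
  F[4-5] = -72.1747 N (compression)
  F[4-6] = -30.0169 N (compression)
  F[5-6] = +81.8808 N (tension)
  Rx@0 = +394.2800 N
  Ry@0 = +844.9704 N
  Ry@6 = -76.1804 N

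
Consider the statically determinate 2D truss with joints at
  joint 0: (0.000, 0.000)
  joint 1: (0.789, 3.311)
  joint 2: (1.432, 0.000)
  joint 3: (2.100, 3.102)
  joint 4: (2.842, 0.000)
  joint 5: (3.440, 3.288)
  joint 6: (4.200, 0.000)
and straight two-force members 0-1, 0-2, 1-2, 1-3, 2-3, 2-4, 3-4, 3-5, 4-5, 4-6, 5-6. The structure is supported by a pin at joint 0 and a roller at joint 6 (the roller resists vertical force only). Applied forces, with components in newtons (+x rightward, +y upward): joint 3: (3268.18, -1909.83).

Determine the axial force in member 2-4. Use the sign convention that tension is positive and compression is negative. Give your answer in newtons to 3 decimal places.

2280.551

N=7 nodes, M=11 members, R=3 reactions → 2N=14, M+R=14
member 0 (0-1): L=3.4037, (cx,cy)=(0.2318,0.9728)
member 1 (0-2): L=1.4320, (cx,cy)=(1.0000,0.0000)
member 2 (1-2): L=3.3729, (cx,cy)=(0.1906,-0.9817)
member 3 (1-3): L=1.3276, (cx,cy)=(0.9875,-0.1574)
member 4 (2-3): L=3.1731, (cx,cy)=(0.2105,0.9776)
member 5 (2-4): L=1.4100, (cx,cy)=(1.0000,0.0000)
member 6 (3-4): L=3.1895, (cx,cy)=(0.2326,-0.9726)
member 7 (3-5): L=1.3528, (cx,cy)=(0.9905,0.1375)
member 8 (4-5): L=3.3419, (cx,cy)=(0.1789,0.9839)
member 9 (4-6): L=1.3580, (cx,cy)=(1.0000,0.0000)
member 10 (5-6): L=3.3747, (cx,cy)=(0.2252,-0.9743)
solve A·x = −loads:
  F[0-1] = +1499.7186 N (tension)
  F[0-2] = +2920.5364 N (tension)
  F[1-2] = -1591.8651 N (compression)
  F[1-3] = +659.3381 N (tension)
  F[2-3] = +1598.4931 N (tension)
  F[2-4] = +2280.5508 N (tension)
  F[3-4] = -3667.4481 N (compression)
  F[3-5] = -1441.0492 N (compression)
  F[4-5] = +3625.3378 N (tension)
  F[4-6] = +778.6531 N (tension)
  F[5-6] = -3457.5188 N (compression)
  Rx@0 = -3268.1800 N
  Ry@0 = -1458.8694 N
  Ry@6 = +3368.6994 N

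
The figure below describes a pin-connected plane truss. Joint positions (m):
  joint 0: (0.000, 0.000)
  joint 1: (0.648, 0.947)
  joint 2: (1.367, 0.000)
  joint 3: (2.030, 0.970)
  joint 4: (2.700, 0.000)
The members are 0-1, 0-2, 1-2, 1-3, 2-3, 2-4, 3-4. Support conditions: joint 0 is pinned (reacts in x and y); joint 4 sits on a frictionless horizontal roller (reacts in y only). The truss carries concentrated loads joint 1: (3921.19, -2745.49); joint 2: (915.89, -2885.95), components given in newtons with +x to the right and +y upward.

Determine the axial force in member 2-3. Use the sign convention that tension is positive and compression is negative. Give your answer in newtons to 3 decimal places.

N=5 nodes, M=7 members, R=3 reactions → 2N=10, M+R=10
member 0 (0-1): L=1.1475, (cx,cy)=(0.5647,0.8253)
member 1 (0-2): L=1.3670, (cx,cy)=(1.0000,0.0000)
member 2 (1-2): L=1.1890, (cx,cy)=(0.6047,-0.7965)
member 3 (1-3): L=1.3822, (cx,cy)=(0.9999,0.0166)
member 4 (2-3): L=1.1749, (cx,cy)=(0.5643,0.8256)
member 5 (2-4): L=1.3330, (cx,cy)=(1.0000,0.0000)
member 6 (3-4): L=1.1789, (cx,cy)=(0.5683,-0.8228)
solve A·x = −loads:
  F[0-1] = -2588.2613 N (compression)
  F[0-2] = +6298.7104 N (tension)
  F[1-2] = -866.7119 N (compression)
  F[1-3] = -4859.3931 N (compression)
  F[2-3] = +4331.8058 N (tension)
  F[2-4] = +2414.3377 N (tension)
  F[3-4] = -4248.1454 N (compression)
  Rx@0 = -4837.0800 N
  Ry@0 = +2136.0555 N
  Ry@4 = +3495.3845 N

4331.806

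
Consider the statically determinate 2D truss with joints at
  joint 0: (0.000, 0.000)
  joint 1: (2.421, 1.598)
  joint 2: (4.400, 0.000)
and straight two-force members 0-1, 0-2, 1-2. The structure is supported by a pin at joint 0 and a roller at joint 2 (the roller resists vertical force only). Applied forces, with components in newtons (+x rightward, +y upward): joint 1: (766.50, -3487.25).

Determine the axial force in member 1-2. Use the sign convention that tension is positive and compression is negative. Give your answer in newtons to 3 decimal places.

N=3 nodes, M=3 members, R=3 reactions → 2N=6, M+R=6
member 0 (0-1): L=2.9008, (cx,cy)=(0.8346,0.5509)
member 1 (0-2): L=4.4000, (cx,cy)=(1.0000,0.0000)
member 2 (1-2): L=2.5436, (cx,cy)=(0.7780,-0.6282)
solve A·x = −loads:
  F[0-1] = -2341.8909 N (compression)
  F[0-2] = +2721.0122 N (tension)
  F[1-2] = -3497.3440 N (compression)
  Rx@0 = -766.5000 N
  Ry@0 = +1290.0911 N
  Ry@2 = +2197.1589 N

-3497.344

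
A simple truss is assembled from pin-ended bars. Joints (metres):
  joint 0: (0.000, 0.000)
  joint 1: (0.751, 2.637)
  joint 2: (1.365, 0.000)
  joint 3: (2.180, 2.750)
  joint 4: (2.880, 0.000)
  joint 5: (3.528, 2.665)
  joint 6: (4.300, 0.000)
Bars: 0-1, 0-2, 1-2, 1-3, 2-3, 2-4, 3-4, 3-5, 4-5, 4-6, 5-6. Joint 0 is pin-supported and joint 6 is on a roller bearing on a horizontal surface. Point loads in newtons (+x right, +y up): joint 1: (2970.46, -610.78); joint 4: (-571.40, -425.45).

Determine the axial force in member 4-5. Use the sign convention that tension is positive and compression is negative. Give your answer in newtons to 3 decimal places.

N=7 nodes, M=11 members, R=3 reactions → 2N=14, M+R=14
member 0 (0-1): L=2.7419, (cx,cy)=(0.2739,0.9618)
member 1 (0-2): L=1.3650, (cx,cy)=(1.0000,0.0000)
member 2 (1-2): L=2.7075, (cx,cy)=(0.2268,-0.9739)
member 3 (1-3): L=1.4335, (cx,cy)=(0.9969,0.0788)
member 4 (2-3): L=2.8682, (cx,cy)=(0.2841,0.9588)
member 5 (2-4): L=1.5150, (cx,cy)=(1.0000,0.0000)
member 6 (3-4): L=2.8377, (cx,cy)=(0.2467,-0.9691)
member 7 (3-5): L=1.3507, (cx,cy)=(0.9980,-0.0629)
member 8 (4-5): L=2.7426, (cx,cy)=(0.2363,0.9717)
member 9 (4-6): L=1.4200, (cx,cy)=(1.0000,0.0000)
member 10 (5-6): L=2.7746, (cx,cy)=(0.2782,-0.9605)
solve A·x = −loads:
  F[0-1] = +1223.8509 N (tension)
  F[0-2] = +2063.8446 N (tension)
  F[1-2] = -2012.5555 N (compression)
  F[1-3] = -2185.6505 N (compression)
  F[2-3] = +2044.3919 N (tension)
  F[2-4] = +1026.5397 N (tension)
  F[3-4] = -1769.2632 N (compression)
  F[3-5] = -1163.8059 N (compression)
  F[4-5] = +2202.3921 N (tension)
  F[4-6] = +641.1447 N (tension)
  F[5-6] = -2304.2711 N (compression)
  Rx@0 = -2399.0600 N
  Ry@0 = -1177.0479 N
  Ry@6 = +2213.2779 N

2202.392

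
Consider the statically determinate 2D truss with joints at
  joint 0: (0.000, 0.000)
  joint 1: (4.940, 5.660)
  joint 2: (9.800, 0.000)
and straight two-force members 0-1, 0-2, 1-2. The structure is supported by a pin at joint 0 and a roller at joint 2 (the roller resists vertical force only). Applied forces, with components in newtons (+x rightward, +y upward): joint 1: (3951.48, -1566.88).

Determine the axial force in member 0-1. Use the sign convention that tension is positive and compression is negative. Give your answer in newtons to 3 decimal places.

N=3 nodes, M=3 members, R=3 reactions → 2N=6, M+R=6
member 0 (0-1): L=7.5126, (cx,cy)=(0.6576,0.7534)
member 1 (0-2): L=9.8000, (cx,cy)=(1.0000,0.0000)
member 2 (1-2): L=7.4602, (cx,cy)=(0.6515,-0.7587)
solve A·x = −loads:
  F[0-1] = +1997.7905 N (tension)
  F[0-2] = +2637.8094 N (tension)
  F[1-2] = -4049.1141 N (compression)
  Rx@0 = -3951.4800 N
  Ry@0 = -1505.1367 N
  Ry@2 = +3072.0167 N

1997.791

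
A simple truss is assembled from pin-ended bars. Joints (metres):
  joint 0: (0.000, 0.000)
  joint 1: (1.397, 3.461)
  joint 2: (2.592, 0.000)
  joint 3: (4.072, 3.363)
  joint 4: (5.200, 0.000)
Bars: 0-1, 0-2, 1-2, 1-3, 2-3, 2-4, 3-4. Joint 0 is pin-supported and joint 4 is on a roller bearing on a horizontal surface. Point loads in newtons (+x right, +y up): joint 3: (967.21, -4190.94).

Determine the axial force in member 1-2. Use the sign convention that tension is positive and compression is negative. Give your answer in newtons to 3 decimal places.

N=5 nodes, M=7 members, R=3 reactions → 2N=10, M+R=10
member 0 (0-1): L=3.7323, (cx,cy)=(0.3743,0.9273)
member 1 (0-2): L=2.5920, (cx,cy)=(1.0000,0.0000)
member 2 (1-2): L=3.6615, (cx,cy)=(0.3264,-0.9452)
member 3 (1-3): L=2.6768, (cx,cy)=(0.9993,-0.0366)
member 4 (2-3): L=3.6743, (cx,cy)=(0.4028,0.9153)
member 5 (2-4): L=2.6080, (cx,cy)=(1.0000,0.0000)
member 6 (3-4): L=3.5471, (cx,cy)=(0.3180,-0.9481)
solve A·x = −loads:
  F[0-1] = -305.8176 N (compression)
  F[0-2] = +1081.6773 N (tension)
  F[1-2] = +308.3522 N (tension)
  F[1-3] = -215.2483 N (compression)
  F[2-3] = -318.4439 N (compression)
  F[2-4] = +1310.5840 N (tension)
  F[3-4] = -4121.2907 N (compression)
  Rx@0 = -967.2100 N
  Ry@0 = +283.5871 N
  Ry@4 = +3907.3529 N

308.352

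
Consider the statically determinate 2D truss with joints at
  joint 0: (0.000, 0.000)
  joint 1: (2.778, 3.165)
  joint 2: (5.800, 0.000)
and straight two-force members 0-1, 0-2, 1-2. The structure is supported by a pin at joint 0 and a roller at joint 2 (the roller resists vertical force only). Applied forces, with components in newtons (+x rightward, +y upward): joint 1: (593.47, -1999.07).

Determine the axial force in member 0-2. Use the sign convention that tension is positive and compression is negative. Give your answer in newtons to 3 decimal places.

1223.443

N=3 nodes, M=3 members, R=3 reactions → 2N=6, M+R=6
member 0 (0-1): L=4.2112, (cx,cy)=(0.6597,0.7516)
member 1 (0-2): L=5.8000, (cx,cy)=(1.0000,0.0000)
member 2 (1-2): L=4.3760, (cx,cy)=(0.6906,-0.7233)
solve A·x = −loads:
  F[0-1] = -954.9912 N (compression)
  F[0-2] = +1223.4431 N (tension)
  F[1-2] = -1771.6194 N (compression)
  Rx@0 = -593.4700 N
  Ry@0 = +717.7340 N
  Ry@2 = +1281.3360 N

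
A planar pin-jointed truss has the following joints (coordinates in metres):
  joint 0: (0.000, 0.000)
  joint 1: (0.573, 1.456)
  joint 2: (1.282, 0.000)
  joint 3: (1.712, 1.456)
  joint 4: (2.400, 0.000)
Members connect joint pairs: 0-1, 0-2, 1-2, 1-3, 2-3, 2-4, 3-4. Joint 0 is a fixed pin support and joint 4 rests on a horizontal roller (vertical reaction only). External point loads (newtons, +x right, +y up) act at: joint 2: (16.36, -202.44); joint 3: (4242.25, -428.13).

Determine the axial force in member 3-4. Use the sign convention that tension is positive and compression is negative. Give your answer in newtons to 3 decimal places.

N=5 nodes, M=7 members, R=3 reactions → 2N=10, M+R=10
member 0 (0-1): L=1.5647, (cx,cy)=(0.3662,0.9305)
member 1 (0-2): L=1.2820, (cx,cy)=(1.0000,0.0000)
member 2 (1-2): L=1.6194, (cx,cy)=(0.4378,-0.8991)
member 3 (1-3): L=1.1390, (cx,cy)=(1.0000,0.0000)
member 4 (2-3): L=1.5182, (cx,cy)=(0.2832,0.9591)
member 5 (2-4): L=1.1180, (cx,cy)=(1.0000,0.0000)
member 6 (3-4): L=1.6104, (cx,cy)=(0.4272,-0.9041)
solve A·x = −loads:
  F[0-1] = +2532.5224 N (tension)
  F[0-2] = +3331.1852 N (tension)
  F[1-2] = -2621.1479 N (compression)
  F[1-3] = +2074.9714 N (tension)
  F[2-3] = +2668.3042 N (tension)
  F[2-4] = +1411.5188 N (tension)
  F[3-4] = -3303.8700 N (compression)
  Rx@0 = -4258.6100 N
  Ry@0 = -2356.5978 N
  Ry@4 = +2987.1678 N

-3303.870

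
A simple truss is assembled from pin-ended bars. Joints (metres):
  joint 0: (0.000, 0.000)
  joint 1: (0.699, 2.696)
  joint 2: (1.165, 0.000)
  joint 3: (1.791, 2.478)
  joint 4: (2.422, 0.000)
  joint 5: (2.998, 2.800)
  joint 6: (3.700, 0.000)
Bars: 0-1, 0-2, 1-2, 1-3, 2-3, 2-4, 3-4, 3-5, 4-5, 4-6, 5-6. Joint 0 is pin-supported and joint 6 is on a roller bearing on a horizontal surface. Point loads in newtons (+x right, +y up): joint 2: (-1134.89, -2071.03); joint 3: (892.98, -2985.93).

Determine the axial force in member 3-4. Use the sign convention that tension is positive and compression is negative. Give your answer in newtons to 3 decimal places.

N=7 nodes, M=11 members, R=3 reactions → 2N=14, M+R=14
member 0 (0-1): L=2.7851, (cx,cy)=(0.2510,0.9680)
member 1 (0-2): L=1.1650, (cx,cy)=(1.0000,0.0000)
member 2 (1-2): L=2.7360, (cx,cy)=(0.1703,-0.9854)
member 3 (1-3): L=1.1135, (cx,cy)=(0.9806,-0.1958)
member 4 (2-3): L=2.5558, (cx,cy)=(0.2449,0.9695)
member 5 (2-4): L=1.2570, (cx,cy)=(1.0000,0.0000)
member 6 (3-4): L=2.5571, (cx,cy)=(0.2468,-0.9691)
member 7 (3-5): L=1.2492, (cx,cy)=(0.9662,0.2578)
member 8 (4-5): L=2.8586, (cx,cy)=(0.2015,0.9795)
member 9 (4-6): L=1.2780, (cx,cy)=(1.0000,0.0000)
member 10 (5-6): L=2.8867, (cx,cy)=(0.2432,-0.9700)
solve A·x = −loads:
  F[0-1] = -2439.5394 N (compression)
  F[0-2] = +370.3525 N (tension)
  F[1-2] = +2610.5983 N (tension)
  F[1-3] = -1077.7626 N (compression)
  F[2-3] = -517.1756 N (compression)
  F[2-4] = +2076.5586 N (tension)
  F[3-4] = -3139.8772 N (compression)
  F[3-5] = -1347.2698 N (compression)
  F[4-5] = +3106.4923 N (tension)
  F[4-6] = +675.8007 N (tension)
  F[5-6] = -2778.9268 N (compression)
  Rx@0 = +241.9100 N
  Ry@0 = +2361.4586 N
  Ry@6 = +2695.5014 N

-3139.877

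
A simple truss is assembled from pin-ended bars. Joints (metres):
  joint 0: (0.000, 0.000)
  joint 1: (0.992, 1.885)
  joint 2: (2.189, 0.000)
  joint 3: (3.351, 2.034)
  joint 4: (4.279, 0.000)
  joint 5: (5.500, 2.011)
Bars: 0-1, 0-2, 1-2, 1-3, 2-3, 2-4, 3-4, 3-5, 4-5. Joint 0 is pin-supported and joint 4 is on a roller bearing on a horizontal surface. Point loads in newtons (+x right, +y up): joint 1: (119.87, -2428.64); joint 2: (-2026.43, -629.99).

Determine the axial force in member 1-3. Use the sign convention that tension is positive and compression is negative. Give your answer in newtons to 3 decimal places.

-1002.026

N=6 nodes, M=9 members, R=3 reactions → 2N=12, M+R=12
member 0 (0-1): L=2.1301, (cx,cy)=(0.4657,0.8849)
member 1 (0-2): L=2.1890, (cx,cy)=(1.0000,0.0000)
member 2 (1-2): L=2.2329, (cx,cy)=(0.5361,-0.8442)
member 3 (1-3): L=2.3637, (cx,cy)=(0.9980,0.0630)
member 4 (2-3): L=2.3425, (cx,cy)=(0.4960,0.8683)
member 5 (2-4): L=2.0900, (cx,cy)=(1.0000,0.0000)
member 6 (3-4): L=2.2357, (cx,cy)=(0.4151,-0.9098)
member 7 (3-5): L=2.1491, (cx,cy)=(0.9999,-0.0107)
member 8 (4-5): L=2.3526, (cx,cy)=(0.5190,0.8548)
solve A·x = −loads:
  F[0-1] = -2396.2232 N (compression)
  F[0-2] = -790.6203 N (compression)
  F[1-2] = -439.8294 N (compression)
  F[1-3] = -1002.0258 N (compression)
  F[2-3] = +1153.1603 N (tension)
  F[2-4] = +428.0113 N (tension)
  F[3-4] = -1031.1460 N (compression)
  F[3-5] = -0.0000 N (compression)
  F[4-5] = +0.0000 N (tension)
  Rx@0 = +1906.5600 N
  Ry@0 = +2120.5104 N
  Ry@4 = +938.1196 N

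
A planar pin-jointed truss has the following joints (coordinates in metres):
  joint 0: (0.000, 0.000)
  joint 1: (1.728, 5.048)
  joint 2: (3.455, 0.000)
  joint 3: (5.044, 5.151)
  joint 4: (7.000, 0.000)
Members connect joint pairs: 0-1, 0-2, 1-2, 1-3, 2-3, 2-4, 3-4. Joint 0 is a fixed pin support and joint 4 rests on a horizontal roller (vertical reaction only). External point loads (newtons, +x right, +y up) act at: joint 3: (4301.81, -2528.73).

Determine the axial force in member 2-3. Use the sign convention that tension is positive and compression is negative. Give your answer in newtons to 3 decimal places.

2519.127

N=5 nodes, M=7 members, R=3 reactions → 2N=10, M+R=10
member 0 (0-1): L=5.3356, (cx,cy)=(0.3239,0.9461)
member 1 (0-2): L=3.4550, (cx,cy)=(1.0000,0.0000)
member 2 (1-2): L=5.3352, (cx,cy)=(0.3237,-0.9462)
member 3 (1-3): L=3.3176, (cx,cy)=(0.9995,0.0310)
member 4 (2-3): L=5.3905, (cx,cy)=(0.2948,0.9556)
member 5 (2-4): L=3.5450, (cx,cy)=(1.0000,0.0000)
member 6 (3-4): L=5.5099, (cx,cy)=(0.3550,-0.9349)
solve A·x = −loads:
  F[0-1] = +2598.9948 N (tension)
  F[0-2] = +3460.0884 N (tension)
  F[1-2] = -2544.1683 N (compression)
  F[1-3] = +1666.0631 N (tension)
  F[2-3] = +2519.1272 N (tension)
  F[2-4] = +1893.9701 N (tension)
  F[3-4] = -5335.1436 N (compression)
  Rx@0 = -4301.8100 N
  Ry@0 = -2458.9182 N
  Ry@4 = +4987.6482 N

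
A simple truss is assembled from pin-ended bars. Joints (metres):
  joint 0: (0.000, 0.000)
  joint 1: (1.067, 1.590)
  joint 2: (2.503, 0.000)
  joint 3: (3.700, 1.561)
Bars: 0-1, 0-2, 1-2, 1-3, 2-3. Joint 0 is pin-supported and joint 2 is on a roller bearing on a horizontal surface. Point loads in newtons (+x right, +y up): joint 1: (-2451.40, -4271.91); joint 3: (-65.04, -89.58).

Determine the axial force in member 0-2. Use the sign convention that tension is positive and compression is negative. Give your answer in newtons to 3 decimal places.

N=4 nodes, M=5 members, R=3 reactions → 2N=8, M+R=8
member 0 (0-1): L=1.9148, (cx,cy)=(0.5572,0.8304)
member 1 (0-2): L=2.5030, (cx,cy)=(1.0000,0.0000)
member 2 (1-2): L=2.1425, (cx,cy)=(0.6703,-0.7421)
member 3 (1-3): L=2.6332, (cx,cy)=(0.9999,-0.0110)
member 4 (2-3): L=1.9671, (cx,cy)=(0.6085,0.7935)
solve A·x = −loads:
  F[0-1] = -4824.1635 N (compression)
  F[0-2] = +171.7213 N (tension)
  F[1-2] = -358.6438 N (compression)
  F[1-3] = +3.6210 N (tension)
  F[2-3] = -112.8350 N (compression)
  Rx@0 = +2516.4400 N
  Ry@0 = +4005.7886 N
  Ry@2 = +355.7014 N

171.721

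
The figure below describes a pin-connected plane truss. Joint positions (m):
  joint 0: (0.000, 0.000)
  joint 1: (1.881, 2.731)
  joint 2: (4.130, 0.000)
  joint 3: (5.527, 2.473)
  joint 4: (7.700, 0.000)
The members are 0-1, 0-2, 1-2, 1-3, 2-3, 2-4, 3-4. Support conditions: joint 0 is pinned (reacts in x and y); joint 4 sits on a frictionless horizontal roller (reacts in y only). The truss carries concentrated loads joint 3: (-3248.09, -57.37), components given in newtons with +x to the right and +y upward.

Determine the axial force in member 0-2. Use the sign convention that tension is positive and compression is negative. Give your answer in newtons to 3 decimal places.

-2518.436

N=5 nodes, M=7 members, R=3 reactions → 2N=10, M+R=10
member 0 (0-1): L=3.3161, (cx,cy)=(0.5672,0.8236)
member 1 (0-2): L=4.1300, (cx,cy)=(1.0000,0.0000)
member 2 (1-2): L=3.5378, (cx,cy)=(0.6357,-0.7719)
member 3 (1-3): L=3.6551, (cx,cy)=(0.9975,-0.0706)
member 4 (2-3): L=2.8403, (cx,cy)=(0.4918,0.8707)
member 5 (2-4): L=3.5700, (cx,cy)=(1.0000,0.0000)
member 6 (3-4): L=3.2921, (cx,cy)=(0.6601,-0.7512)
solve A·x = −loads:
  F[0-1] = -1286.3404 N (compression)
  F[0-2] = -2518.4359 N (compression)
  F[1-2] = +1528.3035 N (tension)
  F[1-3] = -1705.4465 N (compression)
  F[2-3] = -1354.9812 N (compression)
  F[2-4] = -880.4521 N (compression)
  F[3-4] = +1333.8707 N (tension)
  Rx@0 = +3248.0900 N
  Ry@0 = +1059.3755 N
  Ry@4 = -1002.0055 N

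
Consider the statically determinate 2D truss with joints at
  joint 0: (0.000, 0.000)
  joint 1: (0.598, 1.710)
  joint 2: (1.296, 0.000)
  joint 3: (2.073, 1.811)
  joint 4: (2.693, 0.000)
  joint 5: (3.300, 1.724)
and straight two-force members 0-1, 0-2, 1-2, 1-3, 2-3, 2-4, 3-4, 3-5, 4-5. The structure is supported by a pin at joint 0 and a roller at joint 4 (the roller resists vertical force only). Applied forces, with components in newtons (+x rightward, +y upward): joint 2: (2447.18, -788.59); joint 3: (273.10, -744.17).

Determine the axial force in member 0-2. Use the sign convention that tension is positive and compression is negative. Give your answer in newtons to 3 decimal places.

2859.028

N=6 nodes, M=9 members, R=3 reactions → 2N=12, M+R=12
member 0 (0-1): L=1.8115, (cx,cy)=(0.3301,0.9439)
member 1 (0-2): L=1.2960, (cx,cy)=(1.0000,0.0000)
member 2 (1-2): L=1.8470, (cx,cy)=(0.3779,-0.9258)
member 3 (1-3): L=1.4785, (cx,cy)=(0.9977,0.0683)
member 4 (2-3): L=1.9706, (cx,cy)=(0.3943,0.9190)
member 5 (2-4): L=1.3970, (cx,cy)=(1.0000,0.0000)
member 6 (3-4): L=1.9142, (cx,cy)=(0.3239,-0.9461)
member 7 (3-5): L=1.2301, (cx,cy)=(0.9975,-0.0707)
member 8 (4-5): L=1.8277, (cx,cy)=(0.3321,0.9432)
solve A·x = −loads:
  F[0-1] = -420.3162 N (compression)
  F[0-2] = +2859.0283 N (tension)
  F[1-2] = +406.9005 N (tension)
  F[1-3] = -293.2075 N (compression)
  F[2-3] = +448.1729 N (tension)
  F[2-4] = +388.9139 N (tension)
  F[3-4] = -1200.7336 N (compression)
  F[3-5] = -0.0000 N (compression)
  F[4-5] = +0.0000 N (tension)
  Rx@0 = -2720.2800 N
  Ry@0 = +396.7551 N
  Ry@4 = +1136.0049 N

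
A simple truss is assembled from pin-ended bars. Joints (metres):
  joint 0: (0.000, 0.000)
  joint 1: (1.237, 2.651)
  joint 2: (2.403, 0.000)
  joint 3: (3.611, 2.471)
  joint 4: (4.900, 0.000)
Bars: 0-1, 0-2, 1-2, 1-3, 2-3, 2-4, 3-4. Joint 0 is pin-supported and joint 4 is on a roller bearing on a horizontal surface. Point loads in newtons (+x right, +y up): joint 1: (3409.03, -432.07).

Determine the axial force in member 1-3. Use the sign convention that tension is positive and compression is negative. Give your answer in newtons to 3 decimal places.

-1908.894

N=5 nodes, M=7 members, R=3 reactions → 2N=10, M+R=10
member 0 (0-1): L=2.9254, (cx,cy)=(0.4228,0.9062)
member 1 (0-2): L=2.4030, (cx,cy)=(1.0000,0.0000)
member 2 (1-2): L=2.8961, (cx,cy)=(0.4026,-0.9154)
member 3 (1-3): L=2.3808, (cx,cy)=(0.9971,-0.0756)
member 4 (2-3): L=2.7505, (cx,cy)=(0.4392,0.8984)
member 5 (2-4): L=2.4970, (cx,cy)=(1.0000,0.0000)
member 6 (3-4): L=2.7870, (cx,cy)=(0.4625,-0.8866)
solve A·x = −loads:
  F[0-1] = +1678.8341 N (tension)
  F[0-2] = +2699.1383 N (tension)
  F[1-2] = -1976.3676 N (compression)
  F[1-3] = -1908.8938 N (compression)
  F[2-3] = +2013.7225 N (tension)
  F[2-4] = +1019.0092 N (tension)
  F[3-4] = -2203.2409 N (compression)
  Rx@0 = -3409.0300 N
  Ry@0 = -1521.3604 N
  Ry@4 = +1953.4304 N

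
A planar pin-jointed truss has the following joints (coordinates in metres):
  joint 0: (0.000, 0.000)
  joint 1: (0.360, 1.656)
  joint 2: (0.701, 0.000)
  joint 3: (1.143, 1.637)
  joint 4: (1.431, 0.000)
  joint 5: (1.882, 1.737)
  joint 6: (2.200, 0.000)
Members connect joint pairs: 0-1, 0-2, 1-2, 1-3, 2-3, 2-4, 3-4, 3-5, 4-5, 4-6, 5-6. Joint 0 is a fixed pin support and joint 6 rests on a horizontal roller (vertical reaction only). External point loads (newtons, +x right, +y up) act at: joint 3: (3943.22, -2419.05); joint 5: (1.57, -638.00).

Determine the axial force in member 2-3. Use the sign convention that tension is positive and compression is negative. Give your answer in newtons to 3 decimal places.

1759.058

N=7 nodes, M=11 members, R=3 reactions → 2N=14, M+R=14
member 0 (0-1): L=1.6947, (cx,cy)=(0.2124,0.9772)
member 1 (0-2): L=0.7010, (cx,cy)=(1.0000,0.0000)
member 2 (1-2): L=1.6907, (cx,cy)=(0.2017,-0.9795)
member 3 (1-3): L=0.7832, (cx,cy)=(0.9997,-0.0243)
member 4 (2-3): L=1.6956, (cx,cy)=(0.2607,0.9654)
member 5 (2-4): L=0.7300, (cx,cy)=(1.0000,0.0000)
member 6 (3-4): L=1.6621, (cx,cy)=(0.1733,-0.9849)
member 7 (3-5): L=0.7457, (cx,cy)=(0.9910,0.1341)
member 8 (4-5): L=1.7946, (cx,cy)=(0.2513,0.9679)
member 9 (4-6): L=0.7690, (cx,cy)=(1.0000,0.0000)
member 10 (5-6): L=1.7659, (cx,cy)=(0.1801,-0.9837)
solve A·x = −loads:
  F[0-1] = +1720.1503 N (tension)
  F[0-2] = +3579.3791 N (tension)
  F[1-2] = -1733.8736 N (compression)
  F[1-3] = +715.3200 N (tension)
  F[2-3] = +1759.0576 N (tension)
  F[2-4] = +2771.1446 N (tension)
  F[3-4] = -4437.7871 N (compression)
  F[3-5] = -2018.8708 N (compression)
  F[4-5] = +4515.5828 N (tension)
  F[4-6] = +867.3949 N (tension)
  F[5-6] = -4816.6847 N (compression)
  Rx@0 = -3944.7900 N
  Ry@0 = -1680.8902 N
  Ry@6 = +4737.9402 N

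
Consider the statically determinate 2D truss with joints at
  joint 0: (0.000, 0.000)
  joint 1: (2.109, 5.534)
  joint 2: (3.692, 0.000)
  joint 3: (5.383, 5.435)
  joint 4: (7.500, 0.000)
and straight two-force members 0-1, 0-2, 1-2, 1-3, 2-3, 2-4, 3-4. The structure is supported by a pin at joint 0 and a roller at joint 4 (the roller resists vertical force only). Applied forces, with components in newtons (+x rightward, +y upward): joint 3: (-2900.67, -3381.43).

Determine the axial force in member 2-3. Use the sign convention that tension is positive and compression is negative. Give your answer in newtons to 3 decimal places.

-3266.144

N=5 nodes, M=7 members, R=3 reactions → 2N=10, M+R=10
member 0 (0-1): L=5.9222, (cx,cy)=(0.3561,0.9344)
member 1 (0-2): L=3.6920, (cx,cy)=(1.0000,0.0000)
member 2 (1-2): L=5.7560, (cx,cy)=(0.2750,-0.9614)
member 3 (1-3): L=3.2755, (cx,cy)=(0.9995,-0.0302)
member 4 (2-3): L=5.6920, (cx,cy)=(0.2971,0.9549)
member 5 (2-4): L=3.8080, (cx,cy)=(1.0000,0.0000)
member 6 (3-4): L=5.8327, (cx,cy)=(0.3630,-0.9318)
solve A·x = −loads:
  F[0-1] = -3270.9178 N (compression)
  F[0-2] = -1735.8481 N (compression)
  F[1-2] = +3243.7654 N (tension)
  F[1-3] = -2057.8605 N (compression)
  F[2-3] = -3266.1438 N (compression)
  F[2-4] = +126.5706 N (tension)
  F[3-4] = -348.7264 N (compression)
  Rx@0 = +2900.6700 N
  Ry@0 = +3056.4838 N
  Ry@4 = +324.9462 N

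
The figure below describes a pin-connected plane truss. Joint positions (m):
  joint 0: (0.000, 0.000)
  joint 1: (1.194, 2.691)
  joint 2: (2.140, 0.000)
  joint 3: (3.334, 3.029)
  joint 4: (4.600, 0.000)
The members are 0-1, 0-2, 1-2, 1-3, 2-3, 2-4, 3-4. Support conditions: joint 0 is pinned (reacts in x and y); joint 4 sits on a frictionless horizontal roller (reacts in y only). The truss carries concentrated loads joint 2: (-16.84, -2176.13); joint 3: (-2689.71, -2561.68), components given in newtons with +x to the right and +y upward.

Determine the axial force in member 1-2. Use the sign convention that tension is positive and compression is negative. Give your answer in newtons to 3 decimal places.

3399.134

N=5 nodes, M=7 members, R=3 reactions → 2N=10, M+R=10
member 0 (0-1): L=2.9440, (cx,cy)=(0.4056,0.9141)
member 1 (0-2): L=2.1400, (cx,cy)=(1.0000,0.0000)
member 2 (1-2): L=2.8524, (cx,cy)=(0.3316,-0.9434)
member 3 (1-3): L=2.1665, (cx,cy)=(0.9878,0.1560)
member 4 (2-3): L=3.2558, (cx,cy)=(0.3667,0.9303)
member 5 (2-4): L=2.4600, (cx,cy)=(1.0000,0.0000)
member 6 (3-4): L=3.2829, (cx,cy)=(0.3856,-0.9227)
solve A·x = −loads:
  F[0-1] = -3982.0985 N (compression)
  F[0-2] = -1091.5259 N (compression)
  F[1-2] = +3399.1339 N (tension)
  F[1-3] = -2776.3288 N (compression)
  F[2-3] = -1107.8080 N (compression)
  F[2-4] = +458.8860 N (tension)
  F[3-4] = -1189.9591 N (compression)
  Rx@0 = +2706.5500 N
  Ry@0 = +3639.8909 N
  Ry@4 = +1097.9191 N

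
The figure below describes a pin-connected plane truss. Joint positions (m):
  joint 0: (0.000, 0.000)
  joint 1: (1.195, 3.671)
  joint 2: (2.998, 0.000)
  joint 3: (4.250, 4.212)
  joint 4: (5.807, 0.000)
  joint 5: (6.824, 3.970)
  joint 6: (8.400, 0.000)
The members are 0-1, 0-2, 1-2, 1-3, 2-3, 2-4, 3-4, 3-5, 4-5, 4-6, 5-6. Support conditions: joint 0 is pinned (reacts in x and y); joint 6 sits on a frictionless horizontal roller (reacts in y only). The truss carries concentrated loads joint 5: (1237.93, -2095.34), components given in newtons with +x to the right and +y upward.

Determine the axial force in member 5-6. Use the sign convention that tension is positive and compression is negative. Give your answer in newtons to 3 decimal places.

-2460.921

N=7 nodes, M=11 members, R=3 reactions → 2N=14, M+R=14
member 0 (0-1): L=3.8606, (cx,cy)=(0.3095,0.9509)
member 1 (0-2): L=2.9980, (cx,cy)=(1.0000,0.0000)
member 2 (1-2): L=4.0899, (cx,cy)=(0.4408,-0.8976)
member 3 (1-3): L=3.1025, (cx,cy)=(0.9847,0.1744)
member 4 (2-3): L=4.3941, (cx,cy)=(0.2849,0.9585)
member 5 (2-4): L=2.8090, (cx,cy)=(1.0000,0.0000)
member 6 (3-4): L=4.4906, (cx,cy)=(0.3467,-0.9380)
member 7 (3-5): L=2.5854, (cx,cy)=(0.9956,-0.0936)
member 8 (4-5): L=4.0982, (cx,cy)=(0.2482,0.9687)
member 9 (4-6): L=2.5930, (cx,cy)=(1.0000,0.0000)
member 10 (5-6): L=4.2714, (cx,cy)=(0.3690,-0.9294)
solve A·x = −loads:
  F[0-1] = +201.8573 N (tension)
  F[0-2] = +1175.4477 N (tension)
  F[1-2] = -185.3929 N (compression)
  F[1-3] = +146.4557 N (tension)
  F[2-3] = +173.6014 N (tension)
  F[2-4] = +1044.2547 N (tension)
  F[3-4] = -232.1182 N (compression)
  F[3-5] = +275.3659 N (tension)
  F[4-5] = +224.7493 N (tension)
  F[4-6] = +907.9997 N (tension)
  F[5-6] = -2460.9205 N (compression)
  Rx@0 = -1237.9300 N
  Ry@0 = -191.9436 N
  Ry@6 = +2287.2836 N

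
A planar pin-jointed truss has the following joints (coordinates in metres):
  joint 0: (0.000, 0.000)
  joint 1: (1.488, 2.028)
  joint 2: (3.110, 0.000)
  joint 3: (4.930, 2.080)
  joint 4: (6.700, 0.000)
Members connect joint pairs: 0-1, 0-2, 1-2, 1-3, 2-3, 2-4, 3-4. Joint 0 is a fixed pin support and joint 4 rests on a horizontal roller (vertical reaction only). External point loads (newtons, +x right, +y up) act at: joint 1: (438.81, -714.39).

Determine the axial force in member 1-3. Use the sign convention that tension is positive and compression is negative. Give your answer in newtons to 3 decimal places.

-509.882

N=5 nodes, M=7 members, R=3 reactions → 2N=10, M+R=10
member 0 (0-1): L=2.5153, (cx,cy)=(0.5916,0.8063)
member 1 (0-2): L=3.1100, (cx,cy)=(1.0000,0.0000)
member 2 (1-2): L=2.5969, (cx,cy)=(0.6246,-0.7809)
member 3 (1-3): L=3.4424, (cx,cy)=(0.9999,0.0151)
member 4 (2-3): L=2.7638, (cx,cy)=(0.6585,0.7526)
member 5 (2-4): L=3.5900, (cx,cy)=(1.0000,0.0000)
member 6 (3-4): L=2.7312, (cx,cy)=(0.6481,-0.7616)
solve A·x = −loads:
  F[0-1] = -524.5368 N (compression)
  F[0-2] = +749.1105 N (tension)
  F[1-2] = -383.1038 N (compression)
  F[1-3] = -509.8816 N (compression)
  F[2-3] = +397.5443 N (tension)
  F[2-4] = +248.0387 N (tension)
  F[3-4] = -382.7323 N (compression)
  Rx@0 = -438.8100 N
  Ry@0 = +422.9096 N
  Ry@4 = +291.4804 N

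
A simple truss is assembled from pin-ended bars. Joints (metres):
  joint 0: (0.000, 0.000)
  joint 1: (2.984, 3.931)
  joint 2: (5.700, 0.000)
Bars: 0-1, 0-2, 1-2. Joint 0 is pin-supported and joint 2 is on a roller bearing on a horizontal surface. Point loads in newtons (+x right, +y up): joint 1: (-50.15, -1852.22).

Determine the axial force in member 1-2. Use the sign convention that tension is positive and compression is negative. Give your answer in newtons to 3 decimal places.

-1136.547

N=3 nodes, M=3 members, R=3 reactions → 2N=6, M+R=6
member 0 (0-1): L=4.9353, (cx,cy)=(0.6046,0.7965)
member 1 (0-2): L=5.7000, (cx,cy)=(1.0000,0.0000)
member 2 (1-2): L=4.7780, (cx,cy)=(0.5684,-0.8227)
solve A·x = −loads:
  F[0-1] = -1151.4645 N (compression)
  F[0-2] = +646.0553 N (tension)
  F[1-2] = -1136.5468 N (compression)
  Rx@0 = +50.1500 N
  Ry@0 = +917.1525 N
  Ry@2 = +935.0675 N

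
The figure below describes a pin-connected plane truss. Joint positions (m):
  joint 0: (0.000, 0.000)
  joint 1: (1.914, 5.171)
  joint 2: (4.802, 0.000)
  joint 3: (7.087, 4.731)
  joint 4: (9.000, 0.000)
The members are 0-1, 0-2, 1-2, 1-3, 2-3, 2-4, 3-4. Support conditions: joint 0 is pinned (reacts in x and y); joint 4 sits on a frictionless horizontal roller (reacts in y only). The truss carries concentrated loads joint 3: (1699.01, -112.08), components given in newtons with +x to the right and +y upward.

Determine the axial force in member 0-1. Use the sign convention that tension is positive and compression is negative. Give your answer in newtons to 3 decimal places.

926.927

N=5 nodes, M=7 members, R=3 reactions → 2N=10, M+R=10
member 0 (0-1): L=5.5139, (cx,cy)=(0.3471,0.9378)
member 1 (0-2): L=4.8020, (cx,cy)=(1.0000,0.0000)
member 2 (1-2): L=5.9228, (cx,cy)=(0.4876,-0.8731)
member 3 (1-3): L=5.1917, (cx,cy)=(0.9964,-0.0848)
member 4 (2-3): L=5.2539, (cx,cy)=(0.4349,0.9005)
member 5 (2-4): L=4.1980, (cx,cy)=(1.0000,0.0000)
member 6 (3-4): L=5.1031, (cx,cy)=(0.3749,-0.9271)
solve A·x = −loads:
  F[0-1] = +926.9272 N (tension)
  F[0-2] = +1377.2501 N (tension)
  F[1-2] = -1078.2452 N (compression)
  F[1-3] = +850.5786 N (tension)
  F[2-3] = +1045.4263 N (tension)
  F[2-4] = +396.8210 N (tension)
  F[3-4] = -1058.5619 N (compression)
  Rx@0 = -1699.0100 N
  Ry@0 = -869.2897 N
  Ry@4 = +981.3697 N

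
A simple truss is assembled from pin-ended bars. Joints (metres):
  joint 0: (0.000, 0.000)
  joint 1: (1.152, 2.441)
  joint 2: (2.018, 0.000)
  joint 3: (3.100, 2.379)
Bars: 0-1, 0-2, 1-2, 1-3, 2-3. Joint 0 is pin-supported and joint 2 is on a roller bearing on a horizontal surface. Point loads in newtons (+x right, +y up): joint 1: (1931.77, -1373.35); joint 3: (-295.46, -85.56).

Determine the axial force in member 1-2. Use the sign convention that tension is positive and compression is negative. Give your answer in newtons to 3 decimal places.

-2981.811

N=4 nodes, M=5 members, R=3 reactions → 2N=8, M+R=8
member 0 (0-1): L=2.6992, (cx,cy)=(0.4268,0.9043)
member 1 (0-2): L=2.0180, (cx,cy)=(1.0000,0.0000)
member 2 (1-2): L=2.5901, (cx,cy)=(0.3344,-0.9424)
member 3 (1-3): L=1.9490, (cx,cy)=(0.9995,-0.0318)
member 4 (2-3): L=2.6135, (cx,cy)=(0.4140,0.9103)
solve A·x = −loads:
  F[0-1] = +1597.7245 N (tension)
  F[0-2] = +954.4077 N (tension)
  F[1-2] = -2981.8113 N (compression)
  F[1-3] = -253.0136 N (compression)
  F[2-3] = -102.8357 N (compression)
  Rx@0 = -1636.3100 N
  Ry@0 = -1444.8989 N
  Ry@2 = +2903.8089 N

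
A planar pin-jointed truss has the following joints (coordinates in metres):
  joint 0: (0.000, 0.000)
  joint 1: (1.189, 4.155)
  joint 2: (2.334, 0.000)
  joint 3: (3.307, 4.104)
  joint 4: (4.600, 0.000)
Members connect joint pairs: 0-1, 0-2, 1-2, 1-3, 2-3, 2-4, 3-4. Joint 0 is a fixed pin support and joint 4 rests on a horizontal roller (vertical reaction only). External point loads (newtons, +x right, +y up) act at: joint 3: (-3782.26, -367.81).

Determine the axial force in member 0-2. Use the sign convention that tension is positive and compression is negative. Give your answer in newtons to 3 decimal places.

N=5 nodes, M=7 members, R=3 reactions → 2N=10, M+R=10
member 0 (0-1): L=4.3218, (cx,cy)=(0.2751,0.9614)
member 1 (0-2): L=2.3340, (cx,cy)=(1.0000,0.0000)
member 2 (1-2): L=4.3099, (cx,cy)=(0.2657,-0.9641)
member 3 (1-3): L=2.1186, (cx,cy)=(0.9997,-0.0241)
member 4 (2-3): L=4.2178, (cx,cy)=(0.2307,0.9730)
member 5 (2-4): L=2.2660, (cx,cy)=(1.0000,0.0000)
member 6 (3-4): L=4.3029, (cx,cy)=(0.3005,-0.9538)
solve A·x = −loads:
  F[0-1] = -3617.4151 N (compression)
  F[0-2] = -2787.0426 N (compression)
  F[1-2] = +3656.5774 N (tension)
  F[1-3] = -1967.2259 N (compression)
  F[2-3] = -3622.8961 N (compression)
  F[2-4] = -979.8351 N (compression)
  F[3-4] = +3260.7117 N (tension)
  Rx@0 = +3782.2600 N
  Ry@0 = +3477.8203 N
  Ry@4 = -3110.0103 N

-2787.043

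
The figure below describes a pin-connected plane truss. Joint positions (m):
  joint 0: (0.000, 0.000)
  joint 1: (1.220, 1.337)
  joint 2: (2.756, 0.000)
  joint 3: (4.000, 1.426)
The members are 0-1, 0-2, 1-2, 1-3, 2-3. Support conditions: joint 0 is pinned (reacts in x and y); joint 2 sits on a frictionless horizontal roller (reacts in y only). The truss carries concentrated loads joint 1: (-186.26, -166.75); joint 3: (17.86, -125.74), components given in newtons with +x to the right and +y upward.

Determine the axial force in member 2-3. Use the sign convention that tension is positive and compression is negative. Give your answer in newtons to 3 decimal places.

N=4 nodes, M=5 members, R=3 reactions → 2N=8, M+R=8
member 0 (0-1): L=1.8100, (cx,cy)=(0.6740,0.7387)
member 1 (0-2): L=2.7560, (cx,cy)=(1.0000,0.0000)
member 2 (1-2): L=2.0364, (cx,cy)=(0.7543,-0.6566)
member 3 (1-3): L=2.7814, (cx,cy)=(0.9995,0.0320)
member 4 (2-3): L=1.8924, (cx,cy)=(0.6574,0.7536)
solve A·x = −loads:
  F[0-1] = -158.7899 N (compression)
  F[0-2] = -61.3682 N (compression)
  F[1-2] = -68.9246 N (compression)
  F[1-3] = +131.2837 N (tension)
  F[2-3] = -172.4364 N (compression)
  Rx@0 = +168.4000 N
  Ry@0 = +117.2963 N
  Ry@2 = +175.1937 N

-172.436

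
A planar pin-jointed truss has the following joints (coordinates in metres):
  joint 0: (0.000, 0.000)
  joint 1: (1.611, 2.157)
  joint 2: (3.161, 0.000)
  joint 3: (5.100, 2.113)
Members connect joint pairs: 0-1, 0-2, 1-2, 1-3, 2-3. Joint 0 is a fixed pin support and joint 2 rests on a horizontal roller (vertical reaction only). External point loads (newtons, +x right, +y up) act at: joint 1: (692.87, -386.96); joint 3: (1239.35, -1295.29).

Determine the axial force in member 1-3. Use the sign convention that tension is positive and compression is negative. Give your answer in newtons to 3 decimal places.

2400.391

N=4 nodes, M=5 members, R=3 reactions → 2N=8, M+R=8
member 0 (0-1): L=2.6922, (cx,cy)=(0.5984,0.8012)
member 1 (0-2): L=3.1610, (cx,cy)=(1.0000,0.0000)
member 2 (1-2): L=2.6562, (cx,cy)=(0.5836,-0.8121)
member 3 (1-3): L=3.4893, (cx,cy)=(0.9999,-0.0126)
member 4 (2-3): L=2.8678, (cx,cy)=(0.6761,0.7368)
solve A·x = −loads:
  F[0-1] = +2378.9973 N (tension)
  F[0-2] = +508.6419 N (tension)
  F[1-2] = -2860.9196 N (compression)
  F[1-3] = +2400.3906 N (tension)
  F[2-3] = -1716.9304 N (compression)
  Rx@0 = -1932.2200 N
  Ry@0 = -1906.0571 N
  Ry@2 = +3588.3071 N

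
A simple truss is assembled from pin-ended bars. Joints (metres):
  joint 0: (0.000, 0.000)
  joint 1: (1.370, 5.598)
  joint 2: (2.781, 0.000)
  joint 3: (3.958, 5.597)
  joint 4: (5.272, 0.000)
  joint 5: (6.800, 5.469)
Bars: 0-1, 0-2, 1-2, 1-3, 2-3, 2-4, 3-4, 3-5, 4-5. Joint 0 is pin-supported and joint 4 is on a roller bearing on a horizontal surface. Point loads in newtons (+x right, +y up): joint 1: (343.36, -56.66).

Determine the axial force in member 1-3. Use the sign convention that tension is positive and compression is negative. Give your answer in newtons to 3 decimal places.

N=6 nodes, M=9 members, R=3 reactions → 2N=12, M+R=12
member 0 (0-1): L=5.7632, (cx,cy)=(0.2377,0.9713)
member 1 (0-2): L=2.7810, (cx,cy)=(1.0000,0.0000)
member 2 (1-2): L=5.7731, (cx,cy)=(0.2444,-0.9697)
member 3 (1-3): L=2.5880, (cx,cy)=(1.0000,-0.0004)
member 4 (2-3): L=5.7194, (cx,cy)=(0.2058,0.9786)
member 5 (2-4): L=2.4910, (cx,cy)=(1.0000,0.0000)
member 6 (3-4): L=5.7492, (cx,cy)=(0.2286,-0.9735)
member 7 (3-5): L=2.8449, (cx,cy)=(0.9990,-0.0450)
member 8 (4-5): L=5.6784, (cx,cy)=(0.2691,0.9631)
solve A·x = −loads:
  F[0-1] = +332.1778 N (tension)
  F[0-2] = +264.3963 N (tension)
  F[1-2] = -391.1123 N (compression)
  F[1-3] = -168.8046 N (compression)
  F[2-3] = +387.5457 N (tension)
  F[2-4] = +89.0515 N (tension)
  F[3-4] = -389.6290 N (compression)
  F[3-5] = -0.0000 N (compression)
  F[4-5] = +0.0000 N (tension)
  Rx@0 = -343.3600 N
  Ry@0 = -322.6559 N
  Ry@4 = +379.3159 N

-168.805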